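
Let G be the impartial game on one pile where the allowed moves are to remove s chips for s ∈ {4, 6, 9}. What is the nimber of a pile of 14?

0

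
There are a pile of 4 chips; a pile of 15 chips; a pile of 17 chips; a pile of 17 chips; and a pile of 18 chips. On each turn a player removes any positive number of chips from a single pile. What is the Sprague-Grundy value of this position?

25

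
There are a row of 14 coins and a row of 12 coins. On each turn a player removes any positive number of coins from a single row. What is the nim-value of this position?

In binary:
  1110  (14)
  1100  (12)
  ----
  0010  (2)

2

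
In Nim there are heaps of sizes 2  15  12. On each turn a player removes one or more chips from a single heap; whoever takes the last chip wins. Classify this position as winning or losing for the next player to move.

Winning position

Nim-sum: 2 XOR 15 XOR 12 = 1.
The nim-sum is 1 ≠ 0, so this is an N-position: the player to move can win.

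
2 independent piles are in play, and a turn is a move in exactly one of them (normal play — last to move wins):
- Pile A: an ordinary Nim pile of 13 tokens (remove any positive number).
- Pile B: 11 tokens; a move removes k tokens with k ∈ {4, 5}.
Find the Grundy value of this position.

13

Pile A is a plain Nim pile of size 13, so its Grundy value is 13.
Build the Grundy sequence for pile B with g(k) = mex{g(k−s) : s ∈ {4, 5}, s ≤ k}:
g(0) = mex{} = 0
g(1) = mex{} = 0
g(2) = mex{} = 0
g(3) = mex{} = 0
g(4) = mex{0} = 1
g(5) = mex{0} = 1
g(6) = mex{0} = 1
g(7) = mex{0} = 1
g(8) = mex{0,1} = 2
g(9) = mex{1} = 0
g(10) = mex{1} = 0
g(11) = mex{1} = 0
So g(11) = 0.
The value of a disjunctive sum is the nim-sum of the parts.
Combined value = 13 XOR 0 = 13.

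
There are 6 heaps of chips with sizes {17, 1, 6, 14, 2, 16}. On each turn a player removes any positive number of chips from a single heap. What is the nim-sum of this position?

10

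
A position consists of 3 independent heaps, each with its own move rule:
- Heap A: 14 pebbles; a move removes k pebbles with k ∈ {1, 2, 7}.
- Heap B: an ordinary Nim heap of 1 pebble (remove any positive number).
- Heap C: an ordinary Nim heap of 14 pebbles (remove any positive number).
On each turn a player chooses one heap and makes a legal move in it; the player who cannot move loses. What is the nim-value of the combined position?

13

Build the Grundy sequence for heap A with g(k) = mex{g(k−s) : s ∈ {1, 2, 7}, s ≤ k}:
g(0) = mex{} = 0
g(1) = mex{0} = 1
g(2) = mex{0,1} = 2
g(3) = mex{1,2} = 0
g(4) = mex{0,2} = 1
g(5) = mex{0,1} = 2
g(6) = mex{1,2} = 0
g(7) = mex{0,2} = 1
g(8) = mex{0,1} = 2
g(9) = mex{1,2} = 0
g(10) = mex{0,2} = 1
g(11) = mex{0,1} = 2
g(12) = mex{1,2} = 0
g(13) = mex{0,2} = 1
g(14) = mex{0,1} = 2
So g(14) = 2.
Heap B is a plain Nim heap of size 1, so its Grundy value is 1.
Heap C is a plain Nim heap of size 14, so its Grundy value is 14.
By the Sprague-Grundy theorem, the Grundy value of a sum of independent games is the XOR of the component values.
Combined value = 2 XOR 1 XOR 14 = 13.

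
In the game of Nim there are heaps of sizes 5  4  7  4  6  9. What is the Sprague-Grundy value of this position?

13

Write each in binary and XOR column by column:
  0101  (5)
  0100  (4)
  0111  (7)
  0100  (4)
  0110  (6)
  1001  (9)
  ----
  1101  (13)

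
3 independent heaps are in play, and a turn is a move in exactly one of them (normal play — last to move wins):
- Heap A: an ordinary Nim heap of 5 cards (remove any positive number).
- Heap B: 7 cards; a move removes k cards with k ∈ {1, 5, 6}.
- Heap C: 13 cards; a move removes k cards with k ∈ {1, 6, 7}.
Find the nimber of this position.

7

Heap A is a plain Nim heap of size 5, so its Grundy value is 5.
For heap B, compute g(0), g(1), … with moves {1, 5, 6}:
k:     0  1  2  3  4  5  6  7
g(k):  0  1  0  1  0  1  2  3
So g(7) = 3.
Build the Grundy sequence for heap C with g(k) = mex{g(k−s) : s ∈ {1, 6, 7}, s ≤ k}:
g(0) = mex{} = 0
g(1) = mex{0} = 1
g(2) = mex{1} = 0
g(3) = mex{0} = 1
g(4) = mex{1} = 0
g(5) = mex{0} = 1
g(6) = mex{0,1} = 2
g(7) = mex{0,1,2} = 3
g(8) = mex{0,1,3} = 2
g(9) = mex{0,1,2} = 3
g(10) = mex{0,1,3} = 2
g(11) = mex{0,1,2} = 3
g(12) = mex{1,2,3} = 0
g(13) = mex{0,2,3} = 1
So g(13) = 1.
By the Sprague-Grundy theorem, the Grundy value of a sum of independent games is the XOR of the component values.
Combined value = 5 ⊕ 3 ⊕ 1 = 7.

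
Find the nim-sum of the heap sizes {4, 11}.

15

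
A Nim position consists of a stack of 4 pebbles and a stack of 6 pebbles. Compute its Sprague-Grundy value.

Nim-sum: 4 ⊕ 6 = 2.

2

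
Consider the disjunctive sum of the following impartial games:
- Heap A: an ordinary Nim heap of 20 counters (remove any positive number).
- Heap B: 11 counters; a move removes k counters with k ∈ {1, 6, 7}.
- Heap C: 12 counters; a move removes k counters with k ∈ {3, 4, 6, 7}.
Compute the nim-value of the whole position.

Heap A is a plain Nim heap of size 20, so its Grundy value is 20.
Grundy values for heap B (subtraction set {1, 6, 7}):
g(0) = mex{} = 0
g(1) = mex{0} = 1
g(2) = mex{1} = 0
g(3) = mex{0} = 1
g(4) = mex{1} = 0
g(5) = mex{0} = 1
g(6) = mex{0,1} = 2
g(7) = mex{0,1,2} = 3
g(8) = mex{0,1,3} = 2
g(9) = mex{0,1,2} = 3
g(10) = mex{0,1,3} = 2
g(11) = mex{0,1,2} = 3
So g(11) = 3.
Grundy values for heap C (subtraction set {3, 4, 6, 7}):
k:     0  1  2  3  4  5  6  7  8  9 10 11 12
g(k):  0  0  0  1  1  1  2  2  2  3  0  0  0
So g(12) = 0.
By the Sprague-Grundy theorem, the Grundy value of a sum of independent games is the XOR of the component values.
Combined value = 20 XOR 3 XOR 0 = 23.

23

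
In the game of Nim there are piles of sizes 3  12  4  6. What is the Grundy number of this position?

Write each in binary and XOR column by column:
  0011  (3)
  1100  (12)
  0100  (4)
  0110  (6)
  ----
  1101  (13)

13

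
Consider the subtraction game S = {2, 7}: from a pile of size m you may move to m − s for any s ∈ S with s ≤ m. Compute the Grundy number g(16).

1

Grundy values for subtraction set {2, 7}:
k:     0  1  2  3  4  5  6  7  8  9 10 11 12 13 14 15 16
g(k):  0  0  1  1  0  0  1  1  2  0  0  1  1  0  0  1  1
So g(16) = 1.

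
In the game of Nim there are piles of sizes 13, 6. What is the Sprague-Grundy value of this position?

11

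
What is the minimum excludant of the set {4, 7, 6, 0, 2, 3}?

1

0 is in the set but 1 is not, so the mex is 1.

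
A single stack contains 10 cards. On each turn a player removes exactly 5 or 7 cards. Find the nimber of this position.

Compute g(0), g(1), … for moves {5, 7}:
k:     0  1  2  3  4  5  6  7  8  9 10
g(k):  0  0  0  0  0  1  1  1  1  1  2
So g(10) = 2.

2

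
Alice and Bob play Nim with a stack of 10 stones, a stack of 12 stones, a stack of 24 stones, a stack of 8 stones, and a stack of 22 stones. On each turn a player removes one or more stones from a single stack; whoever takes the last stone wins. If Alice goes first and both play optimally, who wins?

Bob wins

Compute the nim-sum pairwise:
10 ⊕ 12 = 6
6 ⊕ 24 = 30
30 ⊕ 8 = 22
22 ⊕ 22 = 0
The nim-sum is 0, so this is a P-position: the player to move is in a losing position under optimal play; Alice is about to move from it and so loses — Bob wins.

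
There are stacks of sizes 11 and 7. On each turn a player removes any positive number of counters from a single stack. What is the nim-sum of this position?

12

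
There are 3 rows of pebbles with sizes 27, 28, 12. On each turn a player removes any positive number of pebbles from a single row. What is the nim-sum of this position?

In binary:
  11011  (27)
  11100  (28)
  01100  (12)
  -----
  01011  (11)

11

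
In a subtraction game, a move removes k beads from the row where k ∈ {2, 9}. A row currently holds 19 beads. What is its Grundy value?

Grundy values for subtraction set {2, 9}:
k:     0  1  2  3  4  5  6  7  8  9 10 11 12 13 14 15 16 17 18 19
g(k):  0  0  1  1  0  0  1  1  0  2  1  0  0  1  1  0  0  1  1  0
So g(19) = 0.

0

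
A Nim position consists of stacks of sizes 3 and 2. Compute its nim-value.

1

Write each in binary and XOR column by column:
  11  (3)
  10  (2)
  --
  01  (1)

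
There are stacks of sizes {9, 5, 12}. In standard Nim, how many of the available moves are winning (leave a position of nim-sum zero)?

0

Nim-sum: 9 XOR 5 XOR 12 = 0.
The nim-sum is already 0, so every move leaves a nonzero nim-sum — there are no winning moves.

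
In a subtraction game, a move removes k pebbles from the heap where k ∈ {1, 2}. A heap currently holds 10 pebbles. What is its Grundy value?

Compute g(0), g(1), … for moves {1, 2}:
g(0) = mex{} = 0
g(1) = mex{0} = 1
g(2) = mex{0,1} = 2
g(3) = mex{1,2} = 0
g(4) = mex{0,2} = 1
g(5) = mex{0,1} = 2
g(6) = mex{1,2} = 0
g(7) = mex{0,2} = 1
g(8) = mex{0,1} = 2
g(9) = mex{1,2} = 0
g(10) = mex{0,2} = 1
So g(10) = 1.

1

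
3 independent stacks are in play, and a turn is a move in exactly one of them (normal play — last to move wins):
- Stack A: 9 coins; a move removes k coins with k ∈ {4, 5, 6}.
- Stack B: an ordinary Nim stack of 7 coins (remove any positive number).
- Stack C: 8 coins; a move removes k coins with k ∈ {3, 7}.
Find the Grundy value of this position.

Build the Grundy sequence for stack A with g(k) = mex{g(k−s) : s ∈ {4, 5, 6}, s ≤ k}:
g(0) = mex{} = 0
g(1) = mex{} = 0
g(2) = mex{} = 0
g(3) = mex{} = 0
g(4) = mex{0} = 1
g(5) = mex{0} = 1
g(6) = mex{0} = 1
g(7) = mex{0} = 1
g(8) = mex{0,1} = 2
g(9) = mex{0,1} = 2
So g(9) = 2.
Stack B is a plain Nim stack of size 7, so its Grundy value is 7.
Grundy values for stack C (subtraction set {3, 7}):
k:     0  1  2  3  4  5  6  7  8
g(k):  0  0  0  1  1  1  0  2  2
So g(8) = 2.
By the Sprague-Grundy theorem, the Grundy value of a sum of independent games is the XOR of the component values.
Combined value = 2 ⊕ 7 ⊕ 2 = 7.

7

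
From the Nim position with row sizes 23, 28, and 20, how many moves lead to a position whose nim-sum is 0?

3

Write each in binary and XOR column by column:
  10111  (23)
  11100  (28)
  10100  (20)
  -----
  11111  (31)
The overall nim-sum is X = 31. A row of size p has a winning move iff p XOR X < p (reduce it to p XOR X).
  23: 23 XOR 31 = 8 < 23 — winning move (to 8).
  28: 28 XOR 31 = 3 < 28 — winning move (to 3).
  20: 20 XOR 31 = 11 < 20 — winning move (to 11).
That gives 3 winning moves.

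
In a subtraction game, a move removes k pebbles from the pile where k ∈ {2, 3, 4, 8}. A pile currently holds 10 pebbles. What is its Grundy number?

2

Build the Grundy sequence with g(k) = mex{g(k−s) : s ∈ {2, 3, 4, 8}, s ≤ k}:
g(0) = mex{} = 0
g(1) = mex{} = 0
g(2) = mex{0} = 1
g(3) = mex{0} = 1
g(4) = mex{0,1} = 2
g(5) = mex{0,1} = 2
g(6) = mex{1,2} = 0
g(7) = mex{1,2} = 0
g(8) = mex{0,2} = 1
g(9) = mex{0,2} = 1
g(10) = mex{0,1} = 2
So g(10) = 2.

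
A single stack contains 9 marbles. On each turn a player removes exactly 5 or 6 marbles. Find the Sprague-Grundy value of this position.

Compute g(0), g(1), … for moves {5, 6}:
g(0) = mex{} = 0
g(1) = mex{} = 0
g(2) = mex{} = 0
g(3) = mex{} = 0
g(4) = mex{} = 0
g(5) = mex{0} = 1
g(6) = mex{0} = 1
g(7) = mex{0} = 1
g(8) = mex{0} = 1
g(9) = mex{0} = 1
So g(9) = 1.

1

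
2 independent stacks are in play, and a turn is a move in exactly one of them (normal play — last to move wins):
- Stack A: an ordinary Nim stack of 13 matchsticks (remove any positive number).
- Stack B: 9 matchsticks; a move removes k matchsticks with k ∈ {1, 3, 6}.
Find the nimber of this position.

Stack A is a plain Nim stack of size 13, so its Grundy value is 13.
Grundy values for stack B (subtraction set {1, 3, 6}):
k:     0  1  2  3  4  5  6  7  8  9
g(k):  0  1  0  1  0  1  2  3  2  0
So g(9) = 0.
By the Sprague-Grundy theorem, the Grundy value of a sum of independent games is the XOR of the component values.
Combined value = 13 ⊕ 0 = 13.

13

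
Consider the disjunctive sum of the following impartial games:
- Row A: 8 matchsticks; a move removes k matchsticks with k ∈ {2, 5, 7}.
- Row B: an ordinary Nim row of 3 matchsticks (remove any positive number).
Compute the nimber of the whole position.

For row A, compute g(0), g(1), … with moves {2, 5, 7}:
g(0) = mex{} = 0
g(1) = mex{} = 0
g(2) = mex{0} = 1
g(3) = mex{0} = 1
g(4) = mex{1} = 0
g(5) = mex{0,1} = 2
g(6) = mex{0} = 1
g(7) = mex{0,1,2} = 3
g(8) = mex{0,1} = 2
So g(8) = 2.
Row B is a plain Nim row of size 3, so its Grundy value is 3.
By the Sprague-Grundy theorem, the Grundy value of a sum of independent games is the XOR of the component values.
Combined value = 2 ⊕ 3 = 1.

1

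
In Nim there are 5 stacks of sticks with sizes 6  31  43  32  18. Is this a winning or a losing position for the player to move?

Losing position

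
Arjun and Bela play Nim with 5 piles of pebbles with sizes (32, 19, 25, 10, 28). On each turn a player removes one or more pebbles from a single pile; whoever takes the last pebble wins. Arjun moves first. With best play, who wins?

Arjun wins

Compute the nim-sum pairwise:
32 ^ 19 = 51
51 ^ 25 = 42
42 ^ 10 = 32
32 ^ 28 = 60
The nim-sum is 60 ≠ 0, so this is an N-position: the player to move can win; Arjun has a winning move.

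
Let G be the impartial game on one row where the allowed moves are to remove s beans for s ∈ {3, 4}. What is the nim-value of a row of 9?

0

Build the Grundy sequence with g(k) = mex{g(k−s) : s ∈ {3, 4}, s ≤ k}:
g(0) = mex{} = 0
g(1) = mex{} = 0
g(2) = mex{} = 0
g(3) = mex{0} = 1
g(4) = mex{0} = 1
g(5) = mex{0} = 1
g(6) = mex{0,1} = 2
g(7) = mex{1} = 0
g(8) = mex{1} = 0
g(9) = mex{1,2} = 0
So g(9) = 0.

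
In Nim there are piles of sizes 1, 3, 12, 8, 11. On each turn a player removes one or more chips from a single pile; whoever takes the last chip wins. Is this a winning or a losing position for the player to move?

Winning position

Nim-sum: 1 ^ 3 ^ 12 ^ 8 ^ 11 = 13.
The nim-sum is 13 ≠ 0, so this is an N-position: the player to move can win.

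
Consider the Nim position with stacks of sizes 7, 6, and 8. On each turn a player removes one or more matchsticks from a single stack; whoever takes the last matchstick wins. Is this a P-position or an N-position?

Compute the nim-sum pairwise:
7 ^ 6 = 1
1 ^ 8 = 9
The nim-sum is 9 ≠ 0, so this is an N-position: the player to move can win.

N-position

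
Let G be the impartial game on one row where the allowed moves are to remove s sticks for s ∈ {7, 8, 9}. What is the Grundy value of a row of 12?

1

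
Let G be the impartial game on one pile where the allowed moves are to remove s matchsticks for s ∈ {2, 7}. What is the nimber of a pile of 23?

Compute g(0), g(1), … for moves {2, 7}:
k:     0  1  2  3  4  5  6  7  8  9 10 11 12 13 14 15 16 17 18 19 20 21 22 23
g(k):  0  0  1  1  0  0  1  1  2  0  0  1  1  0  0  1  1  2  0  0  1  1  0  0
So g(23) = 0.

0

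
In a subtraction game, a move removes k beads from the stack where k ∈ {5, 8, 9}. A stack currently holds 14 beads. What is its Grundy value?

0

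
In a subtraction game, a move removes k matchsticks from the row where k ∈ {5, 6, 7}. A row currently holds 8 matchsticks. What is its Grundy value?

Grundy values for subtraction set {5, 6, 7}:
g(0) = mex{} = 0
g(1) = mex{} = 0
g(2) = mex{} = 0
g(3) = mex{} = 0
g(4) = mex{} = 0
g(5) = mex{0} = 1
g(6) = mex{0} = 1
g(7) = mex{0} = 1
g(8) = mex{0} = 1
So g(8) = 1.

1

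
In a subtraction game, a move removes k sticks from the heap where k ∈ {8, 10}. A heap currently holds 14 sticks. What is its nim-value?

Compute g(0), g(1), … for moves {8, 10}:
k:     0  1  2  3  4  5  6  7  8  9 10 11 12 13 14
g(k):  0  0  0  0  0  0  0  0  1  1  1  1  1  1  1
So g(14) = 1.

1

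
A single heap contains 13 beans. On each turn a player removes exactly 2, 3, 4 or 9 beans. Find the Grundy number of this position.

0

Compute g(0), g(1), … for moves {2, 3, 4, 9}:
k:     0  1  2  3  4  5  6  7  8  9 10 11 12 13
g(k):  0  0  1  1  2  2  0  0  1  1  2  2  0  0
So g(13) = 0.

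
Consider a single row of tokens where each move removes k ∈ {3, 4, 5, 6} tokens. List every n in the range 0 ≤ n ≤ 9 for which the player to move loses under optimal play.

0, 1, 2, 9

Grundy values for subtraction set {3, 4, 5, 6}:
k:     0  1  2  3  4  5  6  7  8  9
g(k):  0  0  0  1  1  1  2  2  2  0
The P-positions (g = 0) in 0..9 are 0, 1, 2, 9.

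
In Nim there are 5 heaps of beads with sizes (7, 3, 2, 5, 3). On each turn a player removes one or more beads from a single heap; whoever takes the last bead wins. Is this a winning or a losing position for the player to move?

Losing position

Nim-sum: 7 ^ 3 ^ 2 ^ 5 ^ 3 = 0.
The nim-sum is 0, so this is a P-position: the player to move is in a losing position under optimal play.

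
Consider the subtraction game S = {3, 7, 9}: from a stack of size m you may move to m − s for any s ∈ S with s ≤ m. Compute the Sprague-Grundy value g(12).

0

Compute g(0), g(1), … for moves {3, 7, 9}:
g(0) = mex{} = 0
g(1) = mex{} = 0
g(2) = mex{} = 0
g(3) = mex{0} = 1
g(4) = mex{0} = 1
g(5) = mex{0} = 1
g(6) = mex{1} = 0
g(7) = mex{0,1} = 2
g(8) = mex{0,1} = 2
g(9) = mex{0} = 1
g(10) = mex{0,1,2} = 3
g(11) = mex{0,1,2} = 3
g(12) = mex{1} = 0
So g(12) = 0.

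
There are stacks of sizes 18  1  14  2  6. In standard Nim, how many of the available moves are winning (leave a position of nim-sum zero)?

1

Compute the nim-sum pairwise:
18 ⊕ 1 = 19
19 ⊕ 14 = 29
29 ⊕ 2 = 31
31 ⊕ 6 = 25
The overall nim-sum is X = 25. A stack of size p has a winning move iff p XOR X < p (reduce it to p XOR X).
  18: 18 XOR 25 = 11 < 18 — winning move (to 11).
  1: 1 XOR 25 = 24 ≥ 1 — no move.
  14: 14 XOR 25 = 23 ≥ 14 — no move.
  2: 2 XOR 25 = 27 ≥ 2 — no move.
  6: 6 XOR 25 = 31 ≥ 6 — no move.
That gives 1 winning move.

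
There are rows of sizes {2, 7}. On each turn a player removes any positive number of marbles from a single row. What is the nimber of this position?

Write each in binary and XOR column by column:
  010  (2)
  111  (7)
  ---
  101  (5)

5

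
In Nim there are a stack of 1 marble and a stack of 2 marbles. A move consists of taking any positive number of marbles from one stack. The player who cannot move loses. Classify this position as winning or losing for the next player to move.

Winning position

In binary:
  01  (1)
  10  (2)
  --
  11  (3)
The nim-sum is 3 ≠ 0, so this is an N-position: the player to move can win.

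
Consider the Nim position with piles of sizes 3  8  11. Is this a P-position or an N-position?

P-position

Bitwise XOR of the heap sizes:
  0011  (3)
  1000  (8)
  1011  (11)
  ----
  0000  (0)
The nim-sum is 0, so this is a P-position: the player to move is in a losing position under optimal play.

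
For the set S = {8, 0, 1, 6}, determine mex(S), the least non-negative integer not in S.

2

The values 0, 1 are all present; 2 is the first non-negative integer missing from the set.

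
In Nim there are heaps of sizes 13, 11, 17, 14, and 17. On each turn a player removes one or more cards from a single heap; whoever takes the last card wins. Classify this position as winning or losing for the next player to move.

Bitwise XOR of the heap sizes:
  01101  (13)
  01011  (11)
  10001  (17)
  01110  (14)
  10001  (17)
  -----
  01000  (8)
The nim-sum is 8 ≠ 0, so this is an N-position: the player to move can win.

Winning position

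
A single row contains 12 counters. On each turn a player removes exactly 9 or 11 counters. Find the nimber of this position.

Compute g(0), g(1), … for moves {9, 11}:
g(0) = mex{} = 0
g(1) = mex{} = 0
g(2) = mex{} = 0
g(3) = mex{} = 0
g(4) = mex{} = 0
g(5) = mex{} = 0
g(6) = mex{} = 0
g(7) = mex{} = 0
g(8) = mex{} = 0
g(9) = mex{0} = 1
g(10) = mex{0} = 1
g(11) = mex{0} = 1
g(12) = mex{0} = 1
So g(12) = 1.

1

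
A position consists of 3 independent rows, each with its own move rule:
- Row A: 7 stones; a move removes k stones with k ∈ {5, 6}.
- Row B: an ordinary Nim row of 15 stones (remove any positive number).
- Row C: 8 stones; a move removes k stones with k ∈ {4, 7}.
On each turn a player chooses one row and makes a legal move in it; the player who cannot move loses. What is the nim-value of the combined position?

Build the Grundy sequence for row A with g(k) = mex{g(k−s) : s ∈ {5, 6}, s ≤ k}:
g(0) = mex{} = 0
g(1) = mex{} = 0
g(2) = mex{} = 0
g(3) = mex{} = 0
g(4) = mex{} = 0
g(5) = mex{0} = 1
g(6) = mex{0} = 1
g(7) = mex{0} = 1
So g(7) = 1.
Row B is a plain Nim row of size 15, so its Grundy value is 15.
For row C, compute g(0), g(1), … with moves {4, 7}:
g(0) = mex{} = 0
g(1) = mex{} = 0
g(2) = mex{} = 0
g(3) = mex{} = 0
g(4) = mex{0} = 1
g(5) = mex{0} = 1
g(6) = mex{0} = 1
g(7) = mex{0} = 1
g(8) = mex{0,1} = 2
So g(8) = 2.
The value of a disjunctive sum is the nim-sum of the parts.
Combined value = 1 XOR 15 XOR 2 = 12.

12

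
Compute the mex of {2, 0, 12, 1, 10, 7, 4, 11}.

The values 0, 1, 2 are all present; 3 is the first non-negative integer missing from the set.

3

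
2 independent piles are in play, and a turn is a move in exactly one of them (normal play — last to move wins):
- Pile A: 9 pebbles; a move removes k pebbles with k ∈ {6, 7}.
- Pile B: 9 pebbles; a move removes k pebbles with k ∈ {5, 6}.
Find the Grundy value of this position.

Grundy values for pile A (subtraction set {6, 7}):
k:     0  1  2  3  4  5  6  7  8  9
g(k):  0  0  0  0  0  0  1  1  1  1
So g(9) = 1.
For pile B, compute g(0), g(1), … with moves {5, 6}:
k:     0  1  2  3  4  5  6  7  8  9
g(k):  0  0  0  0  0  1  1  1  1  1
So g(9) = 1.
The value of a disjunctive sum is the nim-sum of the parts.
Combined value = 1 XOR 1 = 0.

0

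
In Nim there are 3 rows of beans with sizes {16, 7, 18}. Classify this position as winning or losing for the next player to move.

Winning position

Bitwise XOR of the heap sizes:
  10000  (16)
  00111  (7)
  10010  (18)
  -----
  00101  (5)
The nim-sum is 5 ≠ 0, so this is an N-position: the player to move can win.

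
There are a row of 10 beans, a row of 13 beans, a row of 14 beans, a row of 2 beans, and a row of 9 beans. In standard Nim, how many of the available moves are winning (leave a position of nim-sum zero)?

3

Compute the nim-sum pairwise:
10 XOR 13 = 7
7 XOR 14 = 9
9 XOR 2 = 11
11 XOR 9 = 2
The overall nim-sum is X = 2. A row of size p has a winning move iff p XOR X < p (reduce it to p XOR X).
  10: 10 XOR 2 = 8 < 10 — winning move (to 8).
  13: 13 XOR 2 = 15 ≥ 13 — no move.
  14: 14 XOR 2 = 12 < 14 — winning move (to 12).
  2: 2 XOR 2 = 0 < 2 — winning move (to 0).
  9: 9 XOR 2 = 11 ≥ 9 — no move.
That gives 3 winning moves.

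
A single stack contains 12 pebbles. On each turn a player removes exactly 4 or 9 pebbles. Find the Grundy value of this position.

1

Grundy values for subtraction set {4, 9}:
k:     0  1  2  3  4  5  6  7  8  9 10 11 12
g(k):  0  0  0  0  1  1  1  1  0  2  2  2  1
So g(12) = 1.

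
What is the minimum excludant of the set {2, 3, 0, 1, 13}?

4

The values 0, 1, 2, 3 are all present; 4 is the first non-negative integer missing from the set.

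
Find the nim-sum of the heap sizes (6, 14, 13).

5

In binary:
  0110  (6)
  1110  (14)
  1101  (13)
  ----
  0101  (5)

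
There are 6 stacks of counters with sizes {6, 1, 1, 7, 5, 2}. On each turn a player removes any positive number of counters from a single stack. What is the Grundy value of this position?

6

Nim-sum: 6 ⊕ 1 ⊕ 1 ⊕ 7 ⊕ 5 ⊕ 2 = 6.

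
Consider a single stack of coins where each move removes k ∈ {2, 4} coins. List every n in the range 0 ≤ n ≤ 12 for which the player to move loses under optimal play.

Build the Grundy sequence with g(k) = mex{g(k−s) : s ∈ {2, 4}, s ≤ k}:
g(0) = mex{} = 0
g(1) = mex{} = 0
g(2) = mex{0} = 1
g(3) = mex{0} = 1
g(4) = mex{0,1} = 2
g(5) = mex{0,1} = 2
g(6) = mex{1,2} = 0
g(7) = mex{1,2} = 0
g(8) = mex{0,2} = 1
g(9) = mex{0,2} = 1
g(10) = mex{0,1} = 2
g(11) = mex{0,1} = 2
g(12) = mex{1,2} = 0
The P-positions (g = 0) in 0..12 are 0, 1, 6, 7, 12.

0, 1, 6, 7, 12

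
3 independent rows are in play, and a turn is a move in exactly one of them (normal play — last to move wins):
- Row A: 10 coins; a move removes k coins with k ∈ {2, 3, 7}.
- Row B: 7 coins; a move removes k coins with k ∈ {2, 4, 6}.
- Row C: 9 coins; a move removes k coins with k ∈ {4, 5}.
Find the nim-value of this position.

Build the Grundy sequence for row A with g(k) = mex{g(k−s) : s ∈ {2, 3, 7}, s ≤ k}:
g(0) = mex{} = 0
g(1) = mex{} = 0
g(2) = mex{0} = 1
g(3) = mex{0} = 1
g(4) = mex{0,1} = 2
g(5) = mex{1} = 0
g(6) = mex{1,2} = 0
g(7) = mex{0,2} = 1
g(8) = mex{0} = 1
g(9) = mex{0,1} = 2
g(10) = mex{1} = 0
So g(10) = 0.
Grundy values for row B (subtraction set {2, 4, 6}):
k:     0  1  2  3  4  5  6  7
g(k):  0  0  1  1  2  2  3  3
So g(7) = 3.
Grundy values for row C (subtraction set {4, 5}):
g(0) = mex{} = 0
g(1) = mex{} = 0
g(2) = mex{} = 0
g(3) = mex{} = 0
g(4) = mex{0} = 1
g(5) = mex{0} = 1
g(6) = mex{0} = 1
g(7) = mex{0} = 1
g(8) = mex{0,1} = 2
g(9) = mex{1} = 0
So g(9) = 0.
By the Sprague-Grundy theorem, the Grundy value of a sum of independent games is the XOR of the component values.
Combined value = 0 ⊕ 3 ⊕ 0 = 3.

3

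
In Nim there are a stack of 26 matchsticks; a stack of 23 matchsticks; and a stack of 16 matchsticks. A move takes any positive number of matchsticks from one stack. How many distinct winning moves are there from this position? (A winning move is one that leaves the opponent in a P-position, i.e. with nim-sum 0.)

3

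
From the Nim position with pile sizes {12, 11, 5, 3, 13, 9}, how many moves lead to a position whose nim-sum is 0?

Nim-sum: 12 ^ 11 ^ 5 ^ 3 ^ 13 ^ 9 = 5.
The overall nim-sum is X = 5. A pile of size p has a winning move iff p XOR X < p (reduce it to p XOR X).
  12: 12 XOR 5 = 9 < 12 — winning move (to 9).
  11: 11 XOR 5 = 14 ≥ 11 — no move.
  5: 5 XOR 5 = 0 < 5 — winning move (to 0).
  3: 3 XOR 5 = 6 ≥ 3 — no move.
  13: 13 XOR 5 = 8 < 13 — winning move (to 8).
  9: 9 XOR 5 = 12 ≥ 9 — no move.
That gives 3 winning moves.

3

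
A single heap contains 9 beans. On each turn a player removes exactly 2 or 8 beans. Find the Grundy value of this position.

Grundy values for subtraction set {2, 8}:
g(0) = mex{} = 0
g(1) = mex{} = 0
g(2) = mex{0} = 1
g(3) = mex{0} = 1
g(4) = mex{1} = 0
g(5) = mex{1} = 0
g(6) = mex{0} = 1
g(7) = mex{0} = 1
g(8) = mex{0,1} = 2
g(9) = mex{0,1} = 2
So g(9) = 2.

2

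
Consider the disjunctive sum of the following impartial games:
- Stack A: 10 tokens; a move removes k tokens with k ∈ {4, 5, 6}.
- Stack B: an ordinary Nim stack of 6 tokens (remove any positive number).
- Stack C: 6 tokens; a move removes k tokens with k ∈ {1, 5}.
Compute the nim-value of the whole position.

Build the Grundy sequence for stack A with g(k) = mex{g(k−s) : s ∈ {4, 5, 6}, s ≤ k}:
k:     0  1  2  3  4  5  6  7  8  9 10
g(k):  0  0  0  0  1  1  1  1  2  2  0
So g(10) = 0.
Stack B is a plain Nim stack of size 6, so its Grundy value is 6.
Grundy values for stack C (subtraction set {1, 5}):
g(0) = mex{} = 0
g(1) = mex{0} = 1
g(2) = mex{1} = 0
g(3) = mex{0} = 1
g(4) = mex{1} = 0
g(5) = mex{0} = 1
g(6) = mex{1} = 0
So g(6) = 0.
The value of a disjunctive sum is the nim-sum of the parts.
Combined value = 0 ⊕ 6 ⊕ 0 = 6.

6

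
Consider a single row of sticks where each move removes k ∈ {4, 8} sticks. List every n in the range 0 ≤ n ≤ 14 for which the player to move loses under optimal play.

0, 1, 2, 3, 12, 13, 14

Compute g(0), g(1), … for moves {4, 8}:
g(0) = mex{} = 0
g(1) = mex{} = 0
g(2) = mex{} = 0
g(3) = mex{} = 0
g(4) = mex{0} = 1
g(5) = mex{0} = 1
g(6) = mex{0} = 1
g(7) = mex{0} = 1
g(8) = mex{0,1} = 2
g(9) = mex{0,1} = 2
g(10) = mex{0,1} = 2
g(11) = mex{0,1} = 2
g(12) = mex{1,2} = 0
g(13) = mex{1,2} = 0
g(14) = mex{1,2} = 0
The P-positions (g = 0) in 0..14 are 0, 1, 2, 3, 12, 13, 14.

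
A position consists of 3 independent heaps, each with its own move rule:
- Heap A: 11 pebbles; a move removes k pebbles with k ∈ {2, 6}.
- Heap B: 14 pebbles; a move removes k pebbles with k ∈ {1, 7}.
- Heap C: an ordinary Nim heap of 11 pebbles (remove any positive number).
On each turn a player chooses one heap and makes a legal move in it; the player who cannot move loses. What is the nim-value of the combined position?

10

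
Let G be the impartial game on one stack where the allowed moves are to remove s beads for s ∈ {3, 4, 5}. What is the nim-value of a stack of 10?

Compute g(0), g(1), … for moves {3, 4, 5}:
k:     0  1  2  3  4  5  6  7  8  9 10
g(k):  0  0  0  1  1  1  2  2  0  0  0
So g(10) = 0.

0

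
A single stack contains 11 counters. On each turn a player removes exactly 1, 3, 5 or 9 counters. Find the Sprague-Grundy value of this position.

1

Grundy values for subtraction set {1, 3, 5, 9}:
g(0) = mex{} = 0
g(1) = mex{0} = 1
g(2) = mex{1} = 0
g(3) = mex{0} = 1
g(4) = mex{1} = 0
g(5) = mex{0} = 1
g(6) = mex{1} = 0
g(7) = mex{0} = 1
g(8) = mex{1} = 0
g(9) = mex{0} = 1
g(10) = mex{1} = 0
g(11) = mex{0} = 1
So g(11) = 1.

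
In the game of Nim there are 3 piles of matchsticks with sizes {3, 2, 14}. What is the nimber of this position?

Compute the nim-sum pairwise:
3 XOR 2 = 1
1 XOR 14 = 15

15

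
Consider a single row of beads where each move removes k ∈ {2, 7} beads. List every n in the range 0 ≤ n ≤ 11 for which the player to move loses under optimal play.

Grundy values for subtraction set {2, 7}:
k:     0  1  2  3  4  5  6  7  8  9 10 11
g(k):  0  0  1  1  0  0  1  1  2  0  0  1
The P-positions (g = 0) in 0..11 are 0, 1, 4, 5, 9, 10.

0, 1, 4, 5, 9, 10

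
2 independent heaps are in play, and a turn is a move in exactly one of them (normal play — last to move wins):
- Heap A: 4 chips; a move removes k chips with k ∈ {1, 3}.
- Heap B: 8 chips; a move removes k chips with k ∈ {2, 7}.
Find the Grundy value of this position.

2

Build the Grundy sequence for heap A with g(k) = mex{g(k−s) : s ∈ {1, 3}, s ≤ k}:
g(0) = mex{} = 0
g(1) = mex{0} = 1
g(2) = mex{1} = 0
g(3) = mex{0} = 1
g(4) = mex{1} = 0
So g(4) = 0.
Grundy values for heap B (subtraction set {2, 7}):
g(0) = mex{} = 0
g(1) = mex{} = 0
g(2) = mex{0} = 1
g(3) = mex{0} = 1
g(4) = mex{1} = 0
g(5) = mex{1} = 0
g(6) = mex{0} = 1
g(7) = mex{0} = 1
g(8) = mex{0,1} = 2
So g(8) = 2.
The value of a disjunctive sum is the nim-sum of the parts.
Combined value = 0 XOR 2 = 2.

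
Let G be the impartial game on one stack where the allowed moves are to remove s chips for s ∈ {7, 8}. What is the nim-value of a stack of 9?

1

Grundy values for subtraction set {7, 8}:
g(0) = mex{} = 0
g(1) = mex{} = 0
g(2) = mex{} = 0
g(3) = mex{} = 0
g(4) = mex{} = 0
g(5) = mex{} = 0
g(6) = mex{} = 0
g(7) = mex{0} = 1
g(8) = mex{0} = 1
g(9) = mex{0} = 1
So g(9) = 1.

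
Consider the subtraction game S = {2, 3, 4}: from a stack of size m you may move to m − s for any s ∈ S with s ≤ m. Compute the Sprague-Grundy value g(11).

2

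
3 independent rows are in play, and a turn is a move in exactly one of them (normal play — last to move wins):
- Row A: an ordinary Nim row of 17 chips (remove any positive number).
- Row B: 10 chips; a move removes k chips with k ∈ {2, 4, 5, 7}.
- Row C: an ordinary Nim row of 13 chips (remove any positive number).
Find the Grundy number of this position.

Row A is a plain Nim row of size 17, so its Grundy value is 17.
Build the Grundy sequence for row B with g(k) = mex{g(k−s) : s ∈ {2, 4, 5, 7}, s ≤ k}:
k:     0  1  2  3  4  5  6  7  8  9 10
g(k):  0  0  1  1  2  2  3  3  4  0  0
So g(10) = 0.
Row C is a plain Nim row of size 13, so its Grundy value is 13.
The value of a disjunctive sum is the nim-sum of the parts.
Combined value = 17 ⊕ 0 ⊕ 13 = 28.

28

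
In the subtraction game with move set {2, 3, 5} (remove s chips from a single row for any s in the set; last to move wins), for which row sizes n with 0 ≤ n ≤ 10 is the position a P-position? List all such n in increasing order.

0, 1, 7, 8

Build the Grundy sequence with g(k) = mex{g(k−s) : s ∈ {2, 3, 5}, s ≤ k}:
g(0) = mex{} = 0
g(1) = mex{} = 0
g(2) = mex{0} = 1
g(3) = mex{0} = 1
g(4) = mex{0,1} = 2
g(5) = mex{0,1} = 2
g(6) = mex{0,1,2} = 3
g(7) = mex{1,2} = 0
g(8) = mex{1,2,3} = 0
g(9) = mex{0,2,3} = 1
g(10) = mex{0,2} = 1
The P-positions (g = 0) in 0..10 are 0, 1, 7, 8.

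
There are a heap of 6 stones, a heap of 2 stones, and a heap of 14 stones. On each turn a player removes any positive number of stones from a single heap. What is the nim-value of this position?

10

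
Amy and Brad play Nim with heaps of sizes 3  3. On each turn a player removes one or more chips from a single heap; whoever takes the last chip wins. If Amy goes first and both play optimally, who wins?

Brad wins

Nim-sum: 3 ^ 3 = 0.
The nim-sum is 0, so this is a P-position: the player to move is in a losing position under optimal play; Amy is about to move from it and so loses — Brad wins.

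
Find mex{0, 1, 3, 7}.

2

The values 0, 1 are all present; 2 is the first non-negative integer missing from the set.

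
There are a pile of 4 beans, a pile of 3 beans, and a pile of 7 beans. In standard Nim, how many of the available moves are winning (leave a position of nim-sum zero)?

0

Nim-sum: 4 XOR 3 XOR 7 = 0.
The nim-sum is already 0, so every move leaves a nonzero nim-sum — there are no winning moves.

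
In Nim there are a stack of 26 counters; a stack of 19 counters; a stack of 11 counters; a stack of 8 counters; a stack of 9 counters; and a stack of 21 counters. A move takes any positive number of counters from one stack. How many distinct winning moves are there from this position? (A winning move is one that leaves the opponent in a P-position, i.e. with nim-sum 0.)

3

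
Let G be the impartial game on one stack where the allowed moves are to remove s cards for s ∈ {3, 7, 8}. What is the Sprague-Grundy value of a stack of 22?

0

Grundy values for subtraction set {3, 7, 8}:
k:     0  1  2  3  4  5  6  7  8  9 10 11 12 13 14 15 16 17 18 19 20 21 22
g(k):  0  0  0  1  1  1  0  2  2  1  3  0  0  2  1  1  0  0  2  1  1  0  0
So g(22) = 0.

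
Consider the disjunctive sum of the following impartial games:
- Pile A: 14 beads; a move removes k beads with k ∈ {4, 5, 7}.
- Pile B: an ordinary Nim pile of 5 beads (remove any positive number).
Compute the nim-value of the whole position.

Grundy values for pile A (subtraction set {4, 5, 7}):
g(0) = mex{} = 0
g(1) = mex{} = 0
g(2) = mex{} = 0
g(3) = mex{} = 0
g(4) = mex{0} = 1
g(5) = mex{0} = 1
g(6) = mex{0} = 1
g(7) = mex{0} = 1
g(8) = mex{0,1} = 2
g(9) = mex{0,1} = 2
g(10) = mex{0,1} = 2
g(11) = mex{1} = 0
g(12) = mex{1,2} = 0
g(13) = mex{1,2} = 0
g(14) = mex{1,2} = 0
So g(14) = 0.
Pile B is a plain Nim pile of size 5, so its Grundy value is 5.
By the Sprague-Grundy theorem, the Grundy value of a sum of independent games is the XOR of the component values.
Combined value = 0 ⊕ 5 = 5.

5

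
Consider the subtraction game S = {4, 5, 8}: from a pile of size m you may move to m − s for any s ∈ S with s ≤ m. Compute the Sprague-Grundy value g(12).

0

Compute g(0), g(1), … for moves {4, 5, 8}:
g(0) = mex{} = 0
g(1) = mex{} = 0
g(2) = mex{} = 0
g(3) = mex{} = 0
g(4) = mex{0} = 1
g(5) = mex{0} = 1
g(6) = mex{0} = 1
g(7) = mex{0} = 1
g(8) = mex{0,1} = 2
g(9) = mex{0,1} = 2
g(10) = mex{0,1} = 2
g(11) = mex{0,1} = 2
g(12) = mex{1,2} = 0
So g(12) = 0.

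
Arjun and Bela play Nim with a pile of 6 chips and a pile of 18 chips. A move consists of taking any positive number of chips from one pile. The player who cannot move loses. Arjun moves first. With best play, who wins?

Arjun wins

Bitwise XOR of the heap sizes:
  00110  (6)
  10010  (18)
  -----
  10100  (20)
The nim-sum is 20 ≠ 0, so this is an N-position: the player to move can win; Arjun has a winning move.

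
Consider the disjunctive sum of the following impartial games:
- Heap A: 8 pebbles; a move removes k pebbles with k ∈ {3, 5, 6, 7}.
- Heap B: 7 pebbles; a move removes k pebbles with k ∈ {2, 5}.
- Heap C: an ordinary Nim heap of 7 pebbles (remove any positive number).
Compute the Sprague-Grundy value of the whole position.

5

Build the Grundy sequence for heap A with g(k) = mex{g(k−s) : s ∈ {3, 5, 6, 7}, s ≤ k}:
g(0) = mex{} = 0
g(1) = mex{} = 0
g(2) = mex{} = 0
g(3) = mex{0} = 1
g(4) = mex{0} = 1
g(5) = mex{0} = 1
g(6) = mex{0,1} = 2
g(7) = mex{0,1} = 2
g(8) = mex{0,1} = 2
So g(8) = 2.
For heap B, compute g(0), g(1), … with moves {2, 5}:
k:     0  1  2  3  4  5  6  7
g(k):  0  0  1  1  0  2  1  0
So g(7) = 0.
Heap C is a plain Nim heap of size 7, so its Grundy value is 7.
The value of a disjunctive sum is the nim-sum of the parts.
Combined value = 2 XOR 0 XOR 7 = 5.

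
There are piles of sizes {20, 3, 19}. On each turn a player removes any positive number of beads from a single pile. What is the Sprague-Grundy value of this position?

In binary:
  10100  (20)
  00011  (3)
  10011  (19)
  -----
  00100  (4)

4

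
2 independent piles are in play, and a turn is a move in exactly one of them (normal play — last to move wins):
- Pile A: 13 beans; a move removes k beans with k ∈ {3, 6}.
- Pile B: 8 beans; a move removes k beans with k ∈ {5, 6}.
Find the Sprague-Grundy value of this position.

0

Build the Grundy sequence for pile A with g(k) = mex{g(k−s) : s ∈ {3, 6}, s ≤ k}:
g(0) = mex{} = 0
g(1) = mex{} = 0
g(2) = mex{} = 0
g(3) = mex{0} = 1
g(4) = mex{0} = 1
g(5) = mex{0} = 1
g(6) = mex{0,1} = 2
g(7) = mex{0,1} = 2
g(8) = mex{0,1} = 2
g(9) = mex{1,2} = 0
g(10) = mex{1,2} = 0
g(11) = mex{1,2} = 0
g(12) = mex{0,2} = 1
g(13) = mex{0,2} = 1
So g(13) = 1.
For pile B, compute g(0), g(1), … with moves {5, 6}:
k:     0  1  2  3  4  5  6  7  8
g(k):  0  0  0  0  0  1  1  1  1
So g(8) = 1.
The value of a disjunctive sum is the nim-sum of the parts.
Combined value = 1 XOR 1 = 0.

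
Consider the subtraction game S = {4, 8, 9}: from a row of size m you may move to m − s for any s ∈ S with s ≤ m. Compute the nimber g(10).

Grundy values for subtraction set {4, 8, 9}:
k:     0  1  2  3  4  5  6  7  8  9 10
g(k):  0  0  0  0  1  1  1  1  2  2  2
So g(10) = 2.

2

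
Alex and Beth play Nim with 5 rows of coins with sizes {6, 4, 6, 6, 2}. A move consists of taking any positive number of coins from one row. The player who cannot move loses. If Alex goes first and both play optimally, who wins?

Beth wins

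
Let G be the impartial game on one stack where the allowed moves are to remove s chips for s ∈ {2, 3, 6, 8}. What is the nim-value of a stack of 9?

2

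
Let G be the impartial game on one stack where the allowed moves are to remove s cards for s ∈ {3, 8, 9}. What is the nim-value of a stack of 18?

Compute g(0), g(1), … for moves {3, 8, 9}:
k:     0  1  2  3  4  5  6  7  8  9 10 11 12 13 14 15 16 17 18
g(k):  0  0  0  1  1  1  0  0  2  1  1  3  0  0  2  1  1  0  0
So g(18) = 0.

0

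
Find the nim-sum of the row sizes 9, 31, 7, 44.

61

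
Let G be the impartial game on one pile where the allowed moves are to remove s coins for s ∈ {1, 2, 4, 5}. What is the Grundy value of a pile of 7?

1

Build the Grundy sequence with g(k) = mex{g(k−s) : s ∈ {1, 2, 4, 5}, s ≤ k}:
g(0) = mex{} = 0
g(1) = mex{0} = 1
g(2) = mex{0,1} = 2
g(3) = mex{1,2} = 0
g(4) = mex{0,2} = 1
g(5) = mex{0,1} = 2
g(6) = mex{1,2} = 0
g(7) = mex{0,2} = 1
So g(7) = 1.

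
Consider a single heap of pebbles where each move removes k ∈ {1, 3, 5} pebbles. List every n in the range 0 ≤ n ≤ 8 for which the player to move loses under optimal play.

0, 2, 4, 6, 8

Build the Grundy sequence with g(k) = mex{g(k−s) : s ∈ {1, 3, 5}, s ≤ k}:
k:     0  1  2  3  4  5  6  7  8
g(k):  0  1  0  1  0  1  0  1  0
The P-positions (g = 0) in 0..8 are 0, 2, 4, 6, 8.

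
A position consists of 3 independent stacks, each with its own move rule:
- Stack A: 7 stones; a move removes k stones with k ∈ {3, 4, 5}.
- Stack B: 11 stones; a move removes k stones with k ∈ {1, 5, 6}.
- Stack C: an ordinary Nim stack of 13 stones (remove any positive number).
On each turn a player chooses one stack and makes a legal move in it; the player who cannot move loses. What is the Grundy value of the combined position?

Grundy values for stack A (subtraction set {3, 4, 5}):
g(0) = mex{} = 0
g(1) = mex{} = 0
g(2) = mex{} = 0
g(3) = mex{0} = 1
g(4) = mex{0} = 1
g(5) = mex{0} = 1
g(6) = mex{0,1} = 2
g(7) = mex{0,1} = 2
So g(7) = 2.
Build the Grundy sequence for stack B with g(k) = mex{g(k−s) : s ∈ {1, 5, 6}, s ≤ k}:
k:     0  1  2  3  4  5  6  7  8  9 10 11
g(k):  0  1  0  1  0  1  2  3  2  3  2  0
So g(11) = 0.
Stack C is a plain Nim stack of size 13, so its Grundy value is 13.
The value of a disjunctive sum is the nim-sum of the parts.
Combined value = 2 ⊕ 0 ⊕ 13 = 15.

15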